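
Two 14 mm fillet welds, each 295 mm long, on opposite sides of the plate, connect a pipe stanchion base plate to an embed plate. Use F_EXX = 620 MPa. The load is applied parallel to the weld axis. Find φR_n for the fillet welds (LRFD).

φR_n ≈ 1630 kN

Effective throat t_e = 0.707 × 14 = 9.898 mm.
Total length L = 590 mm; A_we = 9.898 × 590 = 5840 mm².
F_nw = 0.6 F_EXX = 0.6 × 620 = 372 MPa.
φR_n = 0.75 × 372 × 5840 × 10⁻³ = 1629 kN.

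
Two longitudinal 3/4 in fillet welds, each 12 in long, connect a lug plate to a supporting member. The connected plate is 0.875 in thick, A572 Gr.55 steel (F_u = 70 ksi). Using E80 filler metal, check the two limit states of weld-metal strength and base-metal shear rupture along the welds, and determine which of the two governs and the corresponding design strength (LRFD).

φR_n ≈ 458 kip (weld metal governs)

E80XX → F_EXX = 80 ksi.
t_e = 0.707 × 0.75 = 0.5302 in; L = 24 in.
Weld metal: φR_n = 0.75 × 0.6 × 80 × 0.5302 × 24 = 458.1 kip.
Base metal (shear rupture): φR_n = 0.75 × 0.6 × 70 × 0.875 × 24 = 661.5 kip.
Governing: weld metal.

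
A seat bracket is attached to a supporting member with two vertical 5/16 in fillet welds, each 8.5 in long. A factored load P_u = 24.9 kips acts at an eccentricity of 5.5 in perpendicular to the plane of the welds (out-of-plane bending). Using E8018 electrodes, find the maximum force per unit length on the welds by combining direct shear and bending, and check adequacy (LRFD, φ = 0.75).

f_max ≈ 5.87 kip/in; adequate

E80XX → F_EXX = 80 ksi.
L_w = 2 × 8.5 = 17 in; section modulus (unit throat) S = 2 × L²/6 = 24.08 in².
Direct shear f_v = P/L_w = 24.9/17 = 1.465 kip/in.
Moment M = P × e = 24.9 × 5.5 = 136.95 kip·in; bending f_b = M/S = 5.687 kip/in.
f_max = √(f_v² + f_b²) = √(1.465² + 5.687²) = 5.872 kip/in.
φr_n = 0.75 × 0.6 × 80 × (0.707 × 0.3125) = 7.954 kip/in → adequate.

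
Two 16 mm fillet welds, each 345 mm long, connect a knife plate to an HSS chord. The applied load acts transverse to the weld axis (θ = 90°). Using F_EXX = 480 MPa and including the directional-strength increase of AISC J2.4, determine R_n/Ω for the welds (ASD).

R_n/Ω ≈ 1690 kN

t_e = 0.707 × 16 = 11.31 mm; A_we = 11.31 × 690 = 7805 mm².
Directional factor: 1.0 + 0.5 sin^1.5(90°) = 1.5.
F_nw = 0.6 × 480 × 1.5 = 432 MPa.
R_n/Ω = (432 × 7805) / 2.0 × 10⁻³ = 1686 kN.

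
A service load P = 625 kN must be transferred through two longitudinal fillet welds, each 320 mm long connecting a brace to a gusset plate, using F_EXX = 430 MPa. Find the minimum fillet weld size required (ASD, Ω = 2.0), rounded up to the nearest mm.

Total weld length L = 640 mm.
Required throat t_e = P × Ω / (0.6 F_EXX × L) = 625 × 2.0 / (0.6 × 430 × 640 × 10⁻³) = 7.57 mm.
Required leg w = t_e / 0.707 = 10.71 mm → use 11 mm.

w = 11 mm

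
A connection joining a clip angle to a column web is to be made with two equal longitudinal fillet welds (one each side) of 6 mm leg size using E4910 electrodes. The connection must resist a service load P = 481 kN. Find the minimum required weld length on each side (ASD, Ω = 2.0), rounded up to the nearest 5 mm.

E49XX → F_EXX = 490 MPa.
Throat t_e = 0.707 × 6 = 4.242 mm.
r_n/Ω = (0.6 × 490 × 4.242) / 2.0 = 623.6 N/mm = 0.6236 kN/mm.
L_req = P / (r_n/Ω) = 481 / 0.6236 = 771.4 mm total.
Per side: 771.4 / 2 = 385.7 mm.
Round up → use L = 390 mm on each side.

L = 390 mm on each side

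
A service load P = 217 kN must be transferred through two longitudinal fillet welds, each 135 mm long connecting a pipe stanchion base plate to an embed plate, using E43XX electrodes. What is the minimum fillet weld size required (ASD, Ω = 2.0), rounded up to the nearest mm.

w = 9 mm

E43XX → F_EXX = 430 MPa.
Total weld length L = 270 mm.
Required throat t_e = P × Ω / (0.6 F_EXX × L) = 217 × 2.0 / (0.6 × 430 × 270 × 10⁻³) = 6.23 mm.
Required leg w = t_e / 0.707 = 8.812 mm → use 9 mm.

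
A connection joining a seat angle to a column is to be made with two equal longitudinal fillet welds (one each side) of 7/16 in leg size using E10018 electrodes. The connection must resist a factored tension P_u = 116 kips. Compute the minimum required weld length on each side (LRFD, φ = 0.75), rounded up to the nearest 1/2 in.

L = 4.5 in on each side

E100XX → F_EXX = 100 ksi.
Throat t_e = 0.707 × 0.4375 = 0.3093 in.
φr_n = 0.75 × 0.6 × 100 × 0.3093 = 13.92 kips/in.
L_req = P_u / φr_n = 116 / 13.92 = 8.334 in total.
Per side: 8.334 / 2 = 4.167 in.
Round up → use L = 4.5 in on each side.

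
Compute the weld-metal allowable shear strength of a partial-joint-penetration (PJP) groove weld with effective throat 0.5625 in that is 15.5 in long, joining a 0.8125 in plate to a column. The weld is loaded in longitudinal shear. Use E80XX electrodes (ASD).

E80XX → F_EXX = 80 ksi.
Effective throat (given) t_e = 0.5625 in.
A_we = 0.5625 × 15.5 = 8.719 in².
F_nw = 0.6 F_EXX = 48 ksi.
R_n/Ω = (48 × 8.719) / 2.0 = 209.2 kips.

R_n/Ω ≈ 209 kips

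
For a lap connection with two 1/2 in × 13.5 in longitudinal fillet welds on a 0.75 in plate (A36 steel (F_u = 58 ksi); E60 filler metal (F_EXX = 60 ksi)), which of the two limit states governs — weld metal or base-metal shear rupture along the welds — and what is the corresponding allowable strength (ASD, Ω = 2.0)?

t_e = 0.707 × 0.5 = 0.3535 in; L = 27 in.
Weld metal: R_n/Ω = (1/2.0) × 0.6 × 60 × 0.3535 × 27 = 171.8 kips.
Base metal (shear rupture): R_n/Ω = (1/2.0) × 0.6 × 58 × 0.75 × 27 = 352.3 kips.
Governing: weld metal.

R_n/Ω ≈ 172 kips (weld metal governs)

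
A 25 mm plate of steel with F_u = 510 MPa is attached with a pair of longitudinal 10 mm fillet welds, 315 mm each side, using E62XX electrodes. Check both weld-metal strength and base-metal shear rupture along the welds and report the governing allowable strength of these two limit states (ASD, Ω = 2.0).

R_n/Ω ≈ 828 kN (weld metal governs)

E62XX → F_EXX = 620 MPa.
t_e = 0.707 × 10 = 7.07 mm; L = 630 mm.
Weld metal: R_n/Ω = (1/2.0) × 0.6 × 620 × 7.07 × 630 × 10⁻³ = 828.5 kN.
Base metal (shear rupture): R_n/Ω = (1/2.0) × 0.6 × 510 × 25 × 630 × 10⁻³ = 2410 kN.
Governing: weld metal.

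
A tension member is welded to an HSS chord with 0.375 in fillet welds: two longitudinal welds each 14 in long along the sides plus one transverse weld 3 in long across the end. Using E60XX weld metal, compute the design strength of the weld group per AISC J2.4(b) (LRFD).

φR_n ≈ 222 kip

E60XX → F_EXX = 60 ksi.
t_e = 0.707 × 0.375 = 0.2651 in.
R_nwl = 0.6 × 60 × 0.2651 × 28 = 267.2 kip (longitudinal, 2 welds).
R_nwt = 0.6 × 60 × 0.2651 × 3 = 28.63 kip (transverse, base value).
(i) R_nwl + R_nwt = 295.9 kip; (ii) 0.85 R_nwl + 1.5 R_nwt = 270.1 kip.
R_n = max = 295.9 kip [governs: (i)]; φR_n = 221.9 kip.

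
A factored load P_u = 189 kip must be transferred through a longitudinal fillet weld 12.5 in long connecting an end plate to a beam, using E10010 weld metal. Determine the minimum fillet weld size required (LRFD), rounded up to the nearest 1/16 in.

w = 1/2 in

E100XX → F_EXX = 100 ksi.
Total weld length L = 12.5 in.
Required throat t_e = P_u / (φ × 0.6 F_EXX × L) = 189 / (0.75 × 0.6 × 100 × 12.5) = 0.336 in.
Required leg w = t_e / 0.707 = 0.4752 in → use 1/2 in.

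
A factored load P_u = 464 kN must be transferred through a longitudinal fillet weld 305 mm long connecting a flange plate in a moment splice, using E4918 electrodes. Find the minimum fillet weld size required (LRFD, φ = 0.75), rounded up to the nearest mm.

w = 10 mm

E49XX → F_EXX = 490 MPa.
Total weld length L = 305 mm.
Required throat t_e = P_u / (φ × 0.6 F_EXX × L) = 464 / (0.75 × 0.6 × 490 × 305 × 10⁻³) = 6.899 mm.
Required leg w = t_e / 0.707 = 9.759 mm → use 10 mm.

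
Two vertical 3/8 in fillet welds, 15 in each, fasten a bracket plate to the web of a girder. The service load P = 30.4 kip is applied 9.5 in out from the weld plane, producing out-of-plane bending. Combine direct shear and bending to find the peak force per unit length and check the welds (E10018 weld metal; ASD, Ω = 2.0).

E100XX → F_EXX = 100 ksi.
L_w = 2 × 15 = 30 in; section modulus (unit throat) S = 2 × L²/6 = 75 in².
Direct shear f_v = P/L_w = 30.4/30 = 1.013 kip/in.
Moment M = P × e = 30.4 × 9.5 = 288.8 kip·in; bending f_b = M/S = 3.851 kip/in.
f_max = √(f_v² + f_b²) = √(1.013² + 3.851²) = 3.982 kip/in.
r_n/Ω = (1/2.0) × 0.6 × 100 × (0.707 × 0.375) = 7.954 kip/in → adequate.

f_max ≈ 3.98 kip/in; adequate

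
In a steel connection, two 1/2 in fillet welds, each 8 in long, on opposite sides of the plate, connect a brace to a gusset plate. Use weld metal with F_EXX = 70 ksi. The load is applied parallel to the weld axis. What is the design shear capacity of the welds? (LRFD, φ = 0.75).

φR_n ≈ 178 kips

Effective throat t_e = 0.707 × 0.5 = 0.3535 in.
Total length L = 16 in; A_we = 0.3535 × 16 = 5.656 in².
F_nw = 0.6 F_EXX = 0.6 × 70 = 42 ksi.
φR_n = 0.75 × 42 × 5.656 = 178.2 kips.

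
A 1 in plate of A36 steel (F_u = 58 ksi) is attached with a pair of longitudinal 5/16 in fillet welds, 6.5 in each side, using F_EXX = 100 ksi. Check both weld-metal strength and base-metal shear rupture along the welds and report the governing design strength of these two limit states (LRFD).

t_e = 0.707 × 0.3125 = 0.2209 in; L = 13 in.
Weld metal: φR_n = 0.75 × 0.6 × 100 × 0.2209 × 13 = 129.2 kips.
Base metal (shear rupture): φR_n = 0.75 × 0.6 × 58 × 1 × 13 = 339.3 kips.
Governing: weld metal.

φR_n ≈ 129 kips (weld metal governs)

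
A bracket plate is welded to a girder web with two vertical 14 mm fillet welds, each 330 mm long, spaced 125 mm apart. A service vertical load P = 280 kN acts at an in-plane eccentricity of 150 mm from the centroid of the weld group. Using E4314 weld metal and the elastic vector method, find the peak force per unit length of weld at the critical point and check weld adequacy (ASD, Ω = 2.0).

f_max ≈ 1090 N/mm; adequate

E43XX → F_EXX = 430 MPa.
Total weld length L_w = 660 mm. Treat welds as unit-width lines.
Polar moment about centroid: J = 2[d³/12 + d(b/2)²] = 2[330³/12 + 330×62.5²] = 8568000 mm³.
Direct shear f_v = P/L_w = 280×10³ / 660 = 424.2 N/mm (vertical).
Torsion M = P·e = 280×10³ × 150 = 42000000 N·mm.
Critical point at (x, y) = (62.5, 165) from centroid. f_tx = M·y/J = 808.9 N/mm; f_ty = M·x/J = 306.4 N/mm.
Resultant f_max = √[f_tx² + (f_v + f_ty)²] = √[808.9² + (424.2 + 306.4)²] = 1090 N/mm.
Capacity per unit length: r_n/Ω = (1/2.0) × 0.6 × 430 × (0.707 × 14) = 1277 N/mm.
1090 ≤ 1277 → adequate.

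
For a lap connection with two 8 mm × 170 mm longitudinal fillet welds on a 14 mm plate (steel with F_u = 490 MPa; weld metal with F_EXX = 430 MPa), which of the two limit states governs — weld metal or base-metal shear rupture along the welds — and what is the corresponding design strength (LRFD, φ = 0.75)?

t_e = 0.707 × 8 = 5.656 mm; L = 340 mm.
Weld metal: φR_n = 0.75 × 0.6 × 430 × 5.656 × 340 × 10⁻³ = 372.1 kN.
Base metal (shear rupture): φR_n = 0.75 × 0.6 × 490 × 14 × 340 × 10⁻³ = 1050 kN.
Governing: weld metal.

φR_n ≈ 372 kN (weld metal governs)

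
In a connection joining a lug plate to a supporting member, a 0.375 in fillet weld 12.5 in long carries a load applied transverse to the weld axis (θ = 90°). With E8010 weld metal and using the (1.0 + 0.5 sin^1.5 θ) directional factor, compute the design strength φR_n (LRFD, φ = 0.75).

E80XX → F_EXX = 80 ksi.
t_e = 0.707 × 0.375 = 0.2651 in; A_we = 0.2651 × 12.5 = 3.314 in².
Directional factor: 1.0 + 0.5 sin^1.5(90°) = 1.5.
F_nw = 0.6 × 80 × 1.5 = 72 ksi.
φR_n = 0.75 × 72 × 3.314 = 179 kip.

φR_n ≈ 179 kip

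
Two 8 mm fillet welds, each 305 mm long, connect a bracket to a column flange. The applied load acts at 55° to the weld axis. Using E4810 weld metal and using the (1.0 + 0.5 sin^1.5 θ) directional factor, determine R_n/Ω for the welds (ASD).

E48XX → F_EXX = 480 MPa.
t_e = 0.707 × 8 = 5.656 mm; A_we = 5.656 × 610 = 3450 mm².
Directional factor: 1.0 + 0.5 sin^1.5(55°) = 1.371.
F_nw = 0.6 × 480 × 1.371 = 394.8 MPa.
R_n/Ω = (394.8 × 3450) / 2.0 × 10⁻³ = 681 kN.

R_n/Ω ≈ 681 kN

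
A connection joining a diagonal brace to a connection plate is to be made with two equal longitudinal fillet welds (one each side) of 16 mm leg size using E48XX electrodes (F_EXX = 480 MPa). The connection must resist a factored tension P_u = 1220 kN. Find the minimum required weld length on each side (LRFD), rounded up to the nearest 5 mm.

L = 250 mm on each side

Throat t_e = 0.707 × 16 = 11.31 mm.
φr_n = 0.75 × 0.6 × 480 × 11.31 × 10⁻³ = 2.443 kN/mm.
L_req = P_u / φr_n = 1220 / 2.443 = 499.3 mm total.
Per side: 499.3 / 2 = 249.7 mm.
Round up → use L = 250 mm on each side.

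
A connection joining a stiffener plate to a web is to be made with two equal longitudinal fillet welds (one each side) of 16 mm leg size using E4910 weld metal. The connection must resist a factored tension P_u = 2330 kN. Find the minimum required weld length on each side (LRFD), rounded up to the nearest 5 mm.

L = 470 mm on each side

E49XX → F_EXX = 490 MPa.
Throat t_e = 0.707 × 16 = 11.31 mm.
φr_n = 0.75 × 0.6 × 490 × 11.31 × 10⁻³ = 2.494 kN/mm.
L_req = P_u / φr_n = 2330 / 2.494 = 934.1 mm total.
Per side: 934.1 / 2 = 467.1 mm.
Round up → use L = 470 mm on each side.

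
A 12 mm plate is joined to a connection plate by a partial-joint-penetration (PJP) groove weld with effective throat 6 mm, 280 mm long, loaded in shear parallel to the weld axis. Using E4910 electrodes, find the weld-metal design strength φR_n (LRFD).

φR_n ≈ 370 kN

E49XX → F_EXX = 490 MPa.
Effective throat (given) t_e = 6 mm.
A_we = 6 × 280 = 1680 mm².
F_nw = 0.6 F_EXX = 294 MPa.
φR_n = 0.75 × 294 × 1680 × 10⁻³ = 370.4 kN.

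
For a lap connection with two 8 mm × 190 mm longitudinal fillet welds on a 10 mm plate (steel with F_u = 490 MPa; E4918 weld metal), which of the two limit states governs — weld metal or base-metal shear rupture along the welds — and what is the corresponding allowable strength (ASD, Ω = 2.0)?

R_n/Ω ≈ 316 kN (weld metal governs)

E49XX → F_EXX = 490 MPa.
t_e = 0.707 × 8 = 5.656 mm; L = 380 mm.
Weld metal: R_n/Ω = (1/2.0) × 0.6 × 490 × 5.656 × 380 × 10⁻³ = 315.9 kN.
Base metal (shear rupture): R_n/Ω = (1/2.0) × 0.6 × 490 × 10 × 380 × 10⁻³ = 558.6 kN.
Governing: weld metal.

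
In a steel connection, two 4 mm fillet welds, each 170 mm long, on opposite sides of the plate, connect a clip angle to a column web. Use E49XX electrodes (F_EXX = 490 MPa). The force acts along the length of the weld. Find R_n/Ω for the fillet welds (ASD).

Effective throat t_e = 0.707 × 4 = 2.828 mm.
Total length L = 340 mm; A_we = 2.828 × 340 = 961.5 mm².
F_nw = 0.6 F_EXX = 0.6 × 490 = 294 MPa.
R_n = 294 × 961.5 × 10⁻³ = 282.7 kN; R_n/Ω = 282.7/2.0 = 141.3 kN.

R_n/Ω ≈ 141 kN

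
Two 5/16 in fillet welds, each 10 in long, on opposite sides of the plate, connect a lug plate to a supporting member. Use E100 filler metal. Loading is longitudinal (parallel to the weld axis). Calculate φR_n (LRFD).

E100XX → F_EXX = 100 ksi.
Effective throat t_e = 0.707 × 0.3125 = 0.2209 in.
Total length L = 20 in; A_we = 0.2209 × 20 = 4.419 in².
F_nw = 0.6 F_EXX = 0.6 × 100 = 60 ksi.
φR_n = 0.75 × 60 × 4.419 = 198.8 kip.

φR_n ≈ 199 kip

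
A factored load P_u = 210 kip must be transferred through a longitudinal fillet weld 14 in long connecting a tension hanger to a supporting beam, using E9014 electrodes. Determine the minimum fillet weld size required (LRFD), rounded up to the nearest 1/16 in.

E90XX → F_EXX = 90 ksi.
Total weld length L = 14 in.
Required throat t_e = P_u / (φ × 0.6 F_EXX × L) = 210 / (0.75 × 0.6 × 90 × 14) = 0.3704 in.
Required leg w = t_e / 0.707 = 0.5239 in → use 9/16 in.

w = 9/16 in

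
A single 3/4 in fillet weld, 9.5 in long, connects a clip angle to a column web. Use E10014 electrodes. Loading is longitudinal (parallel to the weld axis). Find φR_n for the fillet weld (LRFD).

E100XX → F_EXX = 100 ksi.
Effective throat t_e = 0.707 × 0.75 = 0.5302 in.
Total length L = 9.5 in; A_we = 0.5302 × 9.5 = 5.037 in².
F_nw = 0.6 F_EXX = 0.6 × 100 = 60 ksi.
φR_n = 0.75 × 60 × 5.037 = 226.7 kips.

φR_n ≈ 227 kips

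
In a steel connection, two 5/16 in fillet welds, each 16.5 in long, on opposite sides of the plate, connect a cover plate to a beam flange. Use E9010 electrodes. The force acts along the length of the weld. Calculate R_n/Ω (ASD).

E90XX → F_EXX = 90 ksi.
Effective throat t_e = 0.707 × 0.3125 = 0.2209 in.
Total length L = 33 in; A_we = 0.2209 × 33 = 7.291 in².
F_nw = 0.6 F_EXX = 0.6 × 90 = 54 ksi.
R_n = 54 × 7.291 = 393.7 kip; R_n/Ω = 393.7/2.0 = 196.9 kip.

R_n/Ω ≈ 197 kip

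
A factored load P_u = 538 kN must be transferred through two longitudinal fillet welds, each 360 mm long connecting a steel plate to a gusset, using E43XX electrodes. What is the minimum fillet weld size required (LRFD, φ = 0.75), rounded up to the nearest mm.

w = 6 mm

E43XX → F_EXX = 430 MPa.
Total weld length L = 720 mm.
Required throat t_e = P_u / (φ × 0.6 F_EXX × L) = 538 / (0.75 × 0.6 × 430 × 720 × 10⁻³) = 3.862 mm.
Required leg w = t_e / 0.707 = 5.462 mm → use 6 mm.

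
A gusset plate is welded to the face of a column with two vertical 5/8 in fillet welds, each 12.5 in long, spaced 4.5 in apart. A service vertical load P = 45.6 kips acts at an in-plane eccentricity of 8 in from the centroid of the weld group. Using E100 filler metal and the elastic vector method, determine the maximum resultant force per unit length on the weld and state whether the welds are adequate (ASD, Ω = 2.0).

E100XX → F_EXX = 100 ksi.
Total weld length L_w = 25 in. Treat welds as unit-width lines.
Polar moment about centroid: J = 2[d³/12 + d(b/2)²] = 2[12.5³/12 + 12.5×2.25²] = 452.1 in³.
Direct shear f_v = P/L_w = 45.6 / 25 = 1.824 kip/in (vertical).
Torsion M = P·e = 45.6 × 8 = 364.8 kip·in.
Critical point at (x, y) = (2.25, 6.25) from centroid. f_tx = M·y/J = 5.043 kip/in; f_ty = M·x/J = 1.816 kip/in.
Resultant f_max = √[f_tx² + (f_v + f_ty)²] = √[5.043² + (1.824 + 1.816)²] = 6.219 kip/in.
Capacity per unit length: r_n/Ω = (1/2.0) × 0.6 × 100 × (0.707 × 0.625) = 13.26 kip/in.
6.219 ≤ 13.26 → adequate.

f_max ≈ 6.22 kip/in; adequate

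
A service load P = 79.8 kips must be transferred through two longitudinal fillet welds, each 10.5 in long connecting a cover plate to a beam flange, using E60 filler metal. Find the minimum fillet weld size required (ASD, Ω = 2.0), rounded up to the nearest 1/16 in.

w = 5/16 in

E60XX → F_EXX = 60 ksi.
Total weld length L = 21 in.
Required throat t_e = P × Ω / (0.6 F_EXX × L) = 79.8 × 2.0 / (0.6 × 60 × 21) = 0.2111 in.
Required leg w = t_e / 0.707 = 0.2986 in → use 5/16 in.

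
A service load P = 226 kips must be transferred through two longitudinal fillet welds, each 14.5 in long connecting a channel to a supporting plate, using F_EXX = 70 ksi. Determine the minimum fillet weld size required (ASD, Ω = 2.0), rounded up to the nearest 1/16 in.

w = 9/16 in

Total weld length L = 29 in.
Required throat t_e = P × Ω / (0.6 F_EXX × L) = 226 × 2.0 / (0.6 × 70 × 29) = 0.3711 in.
Required leg w = t_e / 0.707 = 0.5249 in → use 9/16 in.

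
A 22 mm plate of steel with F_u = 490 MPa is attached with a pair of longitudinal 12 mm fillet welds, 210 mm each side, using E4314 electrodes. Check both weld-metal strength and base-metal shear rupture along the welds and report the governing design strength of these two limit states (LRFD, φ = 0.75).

E43XX → F_EXX = 430 MPa.
t_e = 0.707 × 12 = 8.484 mm; L = 420 mm.
Weld metal: φR_n = 0.75 × 0.6 × 430 × 8.484 × 420 × 10⁻³ = 689.5 kN.
Base metal (shear rupture): φR_n = 0.75 × 0.6 × 490 × 22 × 420 × 10⁻³ = 2037 kN.
Governing: weld metal.

φR_n ≈ 689 kN (weld metal governs)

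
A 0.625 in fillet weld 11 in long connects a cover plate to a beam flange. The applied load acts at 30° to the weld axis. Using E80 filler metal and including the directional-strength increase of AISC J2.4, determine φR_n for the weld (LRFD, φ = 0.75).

E80XX → F_EXX = 80 ksi.
t_e = 0.707 × 0.625 = 0.4419 in; A_we = 0.4419 × 11 = 4.861 in².
Directional factor: 1.0 + 0.5 sin^1.5(30°) = 1.177.
F_nw = 0.6 × 80 × 1.177 = 56.49 ksi.
φR_n = 0.75 × 56.49 × 4.861 = 205.9 kips.

φR_n ≈ 206 kips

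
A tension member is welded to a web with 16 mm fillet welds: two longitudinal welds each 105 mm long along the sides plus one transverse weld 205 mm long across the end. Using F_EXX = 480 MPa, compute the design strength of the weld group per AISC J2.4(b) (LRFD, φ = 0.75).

φR_n ≈ 1190 kN

t_e = 0.707 × 16 = 11.31 mm.
R_nwl = 0.6 × 480 × 11.31 × 210 × 10⁻³ = 684.1 kN (longitudinal, 2 welds).
R_nwt = 0.6 × 480 × 11.31 × 205 × 10⁻³ = 667.9 kN (transverse, base value).
(i) R_nwl + R_nwt = 1352 kN; (ii) 0.85 R_nwl + 1.5 R_nwt = 1583 kN.
R_n = max = 1583 kN [governs: (ii)]; φR_n = 1187 kN.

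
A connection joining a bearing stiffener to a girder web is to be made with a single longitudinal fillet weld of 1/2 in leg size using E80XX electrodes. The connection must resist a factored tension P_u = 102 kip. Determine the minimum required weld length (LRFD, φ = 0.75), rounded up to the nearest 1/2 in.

E80XX → F_EXX = 80 ksi.
Throat t_e = 0.707 × 0.5 = 0.3535 in.
φr_n = 0.75 × 0.6 × 80 × 0.3535 = 12.73 kip/in.
L_req = P_u / φr_n = 102 / 12.73 = 8.015 in total.
Round up → use L = 8.5 in.

L = 8.5 in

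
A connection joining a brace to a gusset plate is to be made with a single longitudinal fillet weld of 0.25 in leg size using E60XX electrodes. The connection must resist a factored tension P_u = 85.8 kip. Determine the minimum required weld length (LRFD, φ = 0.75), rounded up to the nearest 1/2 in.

L = 18 in

E60XX → F_EXX = 60 ksi.
Throat t_e = 0.707 × 0.25 = 0.1767 in.
φr_n = 0.75 × 0.6 × 60 × 0.1767 = 4.772 kip/in.
L_req = P_u / φr_n = 85.8 / 4.772 = 17.98 in total.
Round up → use L = 18 in.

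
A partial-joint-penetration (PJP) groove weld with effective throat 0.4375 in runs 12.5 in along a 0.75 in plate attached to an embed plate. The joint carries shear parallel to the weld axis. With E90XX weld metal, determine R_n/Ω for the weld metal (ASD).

R_n/Ω ≈ 148 kips

E90XX → F_EXX = 90 ksi.
Effective throat (given) t_e = 0.4375 in.
A_we = 0.4375 × 12.5 = 5.469 in².
F_nw = 0.6 F_EXX = 54 ksi.
R_n/Ω = (54 × 5.469) / 2.0 = 147.7 kips.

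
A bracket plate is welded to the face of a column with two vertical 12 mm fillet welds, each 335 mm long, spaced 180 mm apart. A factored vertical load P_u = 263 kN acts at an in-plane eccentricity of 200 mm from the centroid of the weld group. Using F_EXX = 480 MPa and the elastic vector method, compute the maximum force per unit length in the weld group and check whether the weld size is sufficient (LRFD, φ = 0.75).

f_max ≈ 1100 N/mm; adequate

Total weld length L_w = 670 mm. Treat welds as unit-width lines.
Polar moment about centroid: J = 2[d³/12 + d(b/2)²] = 2[335³/12 + 335×90²] = 11690000 mm³.
Direct shear f_v = P/L_w = 263×10³ / 670 = 392.5 N/mm (vertical).
Torsion M = P·e = 263×10³ × 200 = 52600000 N·mm.
Critical point at (x, y) = (90, 167.5) from centroid. f_tx = M·y/J = 753.5 N/mm; f_ty = M·x/J = 404.9 N/mm.
Resultant f_max = √[f_tx² + (f_v + f_ty)²] = √[753.5² + (392.5 + 404.9)²] = 1097 N/mm.
Capacity per unit length: φr_n = 0.75 × 0.6 × 480 × (0.707 × 12) = 1833 N/mm.
1097 ≤ 1833 → adequate.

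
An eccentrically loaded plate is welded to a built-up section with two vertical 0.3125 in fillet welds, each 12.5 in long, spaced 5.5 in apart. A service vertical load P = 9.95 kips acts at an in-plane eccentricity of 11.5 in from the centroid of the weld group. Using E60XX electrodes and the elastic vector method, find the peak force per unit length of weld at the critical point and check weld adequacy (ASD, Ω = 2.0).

f_max ≈ 1.72 kip/in; adequate

E60XX → F_EXX = 60 ksi.
Total weld length L_w = 25 in. Treat welds as unit-width lines.
Polar moment about centroid: J = 2[d³/12 + d(b/2)²] = 2[12.5³/12 + 12.5×2.75²] = 514.6 in³.
Direct shear f_v = P/L_w = 9.95 / 25 = 0.398 kip/in (vertical).
Torsion M = P·e = 9.95 × 11.5 = 114.42 kip·in.
Critical point at (x, y) = (2.75, 6.25) from centroid. f_tx = M·y/J = 1.39 kip/in; f_ty = M·x/J = 0.6115 kip/in.
Resultant f_max = √[f_tx² + (f_v + f_ty)²] = √[1.39² + (0.398 + 0.6115)²] = 1.718 kip/in.
Capacity per unit length: r_n/Ω = (1/2.0) × 0.6 × 60 × (0.707 × 0.3125) = 3.977 kip/in.
1.718 ≤ 3.977 → adequate.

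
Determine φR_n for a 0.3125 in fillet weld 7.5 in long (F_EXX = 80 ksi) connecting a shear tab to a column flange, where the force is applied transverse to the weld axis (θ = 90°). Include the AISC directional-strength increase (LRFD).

φR_n ≈ 89.5 kip

t_e = 0.707 × 0.3125 = 0.2209 in; A_we = 0.2209 × 7.5 = 1.657 in².
Directional factor: 1.0 + 0.5 sin^1.5(90°) = 1.5.
F_nw = 0.6 × 80 × 1.5 = 72 ksi.
φR_n = 0.75 × 72 × 1.657 = 89.48 kip.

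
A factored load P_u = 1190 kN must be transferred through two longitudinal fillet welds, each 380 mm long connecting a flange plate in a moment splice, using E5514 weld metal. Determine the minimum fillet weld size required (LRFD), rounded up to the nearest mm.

E55XX → F_EXX = 550 MPa.
Total weld length L = 760 mm.
Required throat t_e = P_u / (φ × 0.6 F_EXX × L) = 1190 / (0.75 × 0.6 × 550 × 760 × 10⁻³) = 6.326 mm.
Required leg w = t_e / 0.707 = 8.948 mm → use 9 mm.

w = 9 mm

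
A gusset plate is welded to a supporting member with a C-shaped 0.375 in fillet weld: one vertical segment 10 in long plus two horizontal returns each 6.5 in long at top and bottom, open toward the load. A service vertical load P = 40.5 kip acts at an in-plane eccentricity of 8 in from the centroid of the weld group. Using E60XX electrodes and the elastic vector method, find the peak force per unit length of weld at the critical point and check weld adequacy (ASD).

E60XX → F_EXX = 60 ksi.
Total weld length L_w = 23 in. Treat welds as unit-width lines.
Centroid: x̄ = 2×6.5×3.25 / 23 = 1.837 in from the vertical weld.
Polar moment about centroid: J = I_x + I_y = [10³/12 + 2×6.5×5²] + [10×1.837² + 2(6.5³/12 + 6.5×1.413²)] = 513.8 in³.
Direct shear f_v = P/L_w = 40.5 / 23 = 1.761 kip/in (vertical).
Torsion M = P·e = 40.5 × 8 = 324 kip·in.
Critical point at (x, y) = (4.663, 5) from centroid. f_tx = M·y/J = 3.153 kip/in; f_ty = M·x/J = 2.94 kip/in.
Resultant f_max = √[f_tx² + (f_v + f_ty)²] = √[3.153² + (1.761 + 2.94)²] = 5.661 kip/in.
Capacity per unit length: r_n/Ω = (1/2.0) × 0.6 × 60 × (0.707 × 0.375) = 4.772 kip/in.
5.661 > 4.772 → NOT adequate.

f_max ≈ 5.66 kip/in; NOT adequate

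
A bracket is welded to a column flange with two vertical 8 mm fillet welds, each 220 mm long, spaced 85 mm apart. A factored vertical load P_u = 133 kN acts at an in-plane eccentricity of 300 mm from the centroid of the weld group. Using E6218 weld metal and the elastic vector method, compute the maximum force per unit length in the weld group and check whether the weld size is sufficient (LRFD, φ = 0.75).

f_max ≈ 1960 N/mm; NOT adequate

E62XX → F_EXX = 620 MPa.
Total weld length L_w = 440 mm. Treat welds as unit-width lines.
Polar moment about centroid: J = 2[d³/12 + d(b/2)²] = 2[220³/12 + 220×42.5²] = 2569000 mm³.
Direct shear f_v = P/L_w = 133×10³ / 440 = 302.3 N/mm (vertical).
Torsion M = P·e = 133×10³ × 300 = 39900000 N·mm.
Critical point at (x, y) = (42.5, 110) from centroid. f_tx = M·y/J = 1708 N/mm; f_ty = M·x/J = 660 N/mm.
Resultant f_max = √[f_tx² + (f_v + f_ty)²] = √[1708² + (302.3 + 660)²] = 1961 N/mm.
Capacity per unit length: φr_n = 0.75 × 0.6 × 620 × (0.707 × 8) = 1578 N/mm.
1961 > 1578 → NOT adequate.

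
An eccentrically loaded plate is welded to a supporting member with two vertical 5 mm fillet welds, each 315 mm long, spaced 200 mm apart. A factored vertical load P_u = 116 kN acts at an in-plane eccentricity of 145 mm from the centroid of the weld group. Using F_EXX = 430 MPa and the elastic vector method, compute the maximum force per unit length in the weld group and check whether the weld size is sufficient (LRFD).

f_max ≈ 403 N/mm; adequate

Total weld length L_w = 630 mm. Treat welds as unit-width lines.
Polar moment about centroid: J = 2[d³/12 + d(b/2)²] = 2[315³/12 + 315×100²] = 11510000 mm³.
Direct shear f_v = P/L_w = 116×10³ / 630 = 184.1 N/mm (vertical).
Torsion M = P·e = 116×10³ × 145 = 16820000 N·mm.
Critical point at (x, y) = (100, 157.5) from centroid. f_tx = M·y/J = 230.2 N/mm; f_ty = M·x/J = 146.1 N/mm.
Resultant f_max = √[f_tx² + (f_v + f_ty)²] = √[230.2² + (184.1 + 146.1)²] = 402.6 N/mm.
Capacity per unit length: φr_n = 0.75 × 0.6 × 430 × (0.707 × 5) = 684 N/mm.
402.6 ≤ 684 → adequate.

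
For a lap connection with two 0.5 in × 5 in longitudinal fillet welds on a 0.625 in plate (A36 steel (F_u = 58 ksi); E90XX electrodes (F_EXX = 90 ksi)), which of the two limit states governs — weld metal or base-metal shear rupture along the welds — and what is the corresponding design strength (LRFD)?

t_e = 0.707 × 0.5 = 0.3535 in; L = 10 in.
Weld metal: φR_n = 0.75 × 0.6 × 90 × 0.3535 × 10 = 143.2 kip.
Base metal (shear rupture): φR_n = 0.75 × 0.6 × 58 × 0.625 × 10 = 163.1 kip.
Governing: weld metal.

φR_n ≈ 143 kip (weld metal governs)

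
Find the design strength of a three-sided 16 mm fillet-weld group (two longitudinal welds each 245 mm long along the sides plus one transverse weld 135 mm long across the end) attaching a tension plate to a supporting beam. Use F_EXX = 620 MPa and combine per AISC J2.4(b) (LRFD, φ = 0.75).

t_e = 0.707 × 16 = 11.31 mm.
R_nwl = 0.6 × 620 × 11.31 × 490 × 10⁻³ = 2062 kN (longitudinal, 2 welds).
R_nwt = 0.6 × 620 × 11.31 × 135 × 10⁻³ = 568.1 kN (transverse, base value).
(i) R_nwl + R_nwt = 2630 kN; (ii) 0.85 R_nwl + 1.5 R_nwt = 2605 kN.
R_n = max = 2630 kN [governs: (i)]; φR_n = 1973 kN.

φR_n ≈ 1970 kN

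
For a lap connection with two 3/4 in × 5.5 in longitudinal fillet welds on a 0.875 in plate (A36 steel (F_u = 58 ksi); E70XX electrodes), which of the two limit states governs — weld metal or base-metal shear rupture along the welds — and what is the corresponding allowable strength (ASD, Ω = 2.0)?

E70XX → F_EXX = 70 ksi.
t_e = 0.707 × 0.75 = 0.5302 in; L = 11 in.
Weld metal: R_n/Ω = (1/2.0) × 0.6 × 70 × 0.5302 × 11 = 122.5 kip.
Base metal (shear rupture): R_n/Ω = (1/2.0) × 0.6 × 58 × 0.875 × 11 = 167.5 kip.
Governing: weld metal.

R_n/Ω ≈ 122 kip (weld metal governs)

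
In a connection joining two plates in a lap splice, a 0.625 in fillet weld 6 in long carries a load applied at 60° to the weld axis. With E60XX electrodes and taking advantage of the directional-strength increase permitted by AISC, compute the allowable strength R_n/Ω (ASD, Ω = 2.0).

R_n/Ω ≈ 67 kips

E60XX → F_EXX = 60 ksi.
t_e = 0.707 × 0.625 = 0.4419 in; A_we = 0.4419 × 6 = 2.651 in².
Directional factor: 1.0 + 0.5 sin^1.5(60°) = 1.403.
F_nw = 0.6 × 60 × 1.403 = 50.51 ksi.
R_n/Ω = (50.51 × 2.651) / 2.0 = 66.95 kips.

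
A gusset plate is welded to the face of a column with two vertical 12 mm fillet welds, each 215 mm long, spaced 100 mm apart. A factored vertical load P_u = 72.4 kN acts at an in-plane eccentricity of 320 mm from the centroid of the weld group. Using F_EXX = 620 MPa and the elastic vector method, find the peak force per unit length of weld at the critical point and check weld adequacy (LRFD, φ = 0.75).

f_max ≈ 1090 N/mm; adequate

Total weld length L_w = 430 mm. Treat welds as unit-width lines.
Polar moment about centroid: J = 2[d³/12 + d(b/2)²] = 2[215³/12 + 215×50²] = 2731000 mm³.
Direct shear f_v = P/L_w = 72.4×10³ / 430 = 168.4 N/mm (vertical).
Torsion M = P·e = 72.4×10³ × 320 = 23168000 N·mm.
Critical point at (x, y) = (50, 107.5) from centroid. f_tx = M·y/J = 911.8 N/mm; f_ty = M·x/J = 424.1 N/mm.
Resultant f_max = √[f_tx² + (f_v + f_ty)²] = √[911.8² + (168.4 + 424.1)²] = 1087 N/mm.
Capacity per unit length: φr_n = 0.75 × 0.6 × 620 × (0.707 × 12) = 2367 N/mm.
1087 ≤ 2367 → adequate.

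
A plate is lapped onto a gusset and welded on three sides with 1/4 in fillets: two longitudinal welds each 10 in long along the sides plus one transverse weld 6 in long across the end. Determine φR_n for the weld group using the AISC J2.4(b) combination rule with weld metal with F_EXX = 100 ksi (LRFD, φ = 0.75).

t_e = 0.707 × 0.25 = 0.1767 in.
R_nwl = 0.6 × 100 × 0.1767 × 20 = 212.1 kip (longitudinal, 2 welds).
R_nwt = 0.6 × 100 × 0.1767 × 6 = 63.63 kip (transverse, base value).
(i) R_nwl + R_nwt = 275.7 kip; (ii) 0.85 R_nwl + 1.5 R_nwt = 275.7 kip.
R_n = max = 275.7 kip [governs: (ii)]; φR_n = 206.8 kip.

φR_n ≈ 207 kip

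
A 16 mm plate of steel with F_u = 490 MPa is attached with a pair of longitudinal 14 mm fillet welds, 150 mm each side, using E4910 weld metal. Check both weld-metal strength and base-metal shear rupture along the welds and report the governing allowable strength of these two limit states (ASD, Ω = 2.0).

E49XX → F_EXX = 490 MPa.
t_e = 0.707 × 14 = 9.898 mm; L = 300 mm.
Weld metal: R_n/Ω = (1/2.0) × 0.6 × 490 × 9.898 × 300 × 10⁻³ = 436.5 kN.
Base metal (shear rupture): R_n/Ω = (1/2.0) × 0.6 × 490 × 16 × 300 × 10⁻³ = 705.6 kN.
Governing: weld metal.

R_n/Ω ≈ 437 kN (weld metal governs)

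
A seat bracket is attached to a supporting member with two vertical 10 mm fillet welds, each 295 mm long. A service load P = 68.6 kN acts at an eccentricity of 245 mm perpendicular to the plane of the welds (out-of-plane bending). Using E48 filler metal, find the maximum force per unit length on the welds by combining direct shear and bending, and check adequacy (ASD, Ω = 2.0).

f_max ≈ 591 N/mm; adequate

E48XX → F_EXX = 480 MPa.
L_w = 2 × 295 = 590 mm; section modulus (unit throat) S = 2 × L²/6 = 29010 mm².
Direct shear f_v = P/L_w = 68.6×10³/590 = 116.3 N/mm.
Moment M = P × e = 68.6×10³ × 245 = 16807000 N·mm; bending f_b = M/S = 579.4 N/mm.
f_max = √(f_v² + f_b²) = √(116.3² + 579.4²) = 590.9 N/mm.
r_n/Ω = (1/2.0) × 0.6 × 480 × (0.707 × 10) = 1018 N/mm → adequate.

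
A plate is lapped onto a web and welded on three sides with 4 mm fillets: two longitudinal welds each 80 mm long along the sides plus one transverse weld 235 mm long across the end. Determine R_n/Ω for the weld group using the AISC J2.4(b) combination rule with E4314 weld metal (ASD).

R_n/Ω ≈ 178 kN

E43XX → F_EXX = 430 MPa.
t_e = 0.707 × 4 = 2.828 mm.
R_nwl = 0.6 × 430 × 2.828 × 160 × 10⁻³ = 116.7 kN (longitudinal, 2 welds).
R_nwt = 0.6 × 430 × 2.828 × 235 × 10⁻³ = 171.5 kN (transverse, base value).
(i) R_nwl + R_nwt = 288.2 kN; (ii) 0.85 R_nwl + 1.5 R_nwt = 356.4 kN.
R_n = max = 356.4 kN [governs: (ii)]; R_n/Ω = 178.2 kN.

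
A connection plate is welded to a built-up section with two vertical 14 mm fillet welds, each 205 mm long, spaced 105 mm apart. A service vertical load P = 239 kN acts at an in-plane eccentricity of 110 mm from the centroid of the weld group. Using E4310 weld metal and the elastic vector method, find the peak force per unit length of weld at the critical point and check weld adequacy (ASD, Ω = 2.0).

f_max ≈ 1540 N/mm; NOT adequate

E43XX → F_EXX = 430 MPa.
Total weld length L_w = 410 mm. Treat welds as unit-width lines.
Polar moment about centroid: J = 2[d³/12 + d(b/2)²] = 2[205³/12 + 205×52.5²] = 2566000 mm³.
Direct shear f_v = P/L_w = 239×10³ / 410 = 582.9 N/mm (vertical).
Torsion M = P·e = 239×10³ × 110 = 26290000 N·mm.
Critical point at (x, y) = (52.5, 102.5) from centroid. f_tx = M·y/J = 1050 N/mm; f_ty = M·x/J = 537.9 N/mm.
Resultant f_max = √[f_tx² + (f_v + f_ty)²] = √[1050² + (582.9 + 537.9)²] = 1536 N/mm.
Capacity per unit length: r_n/Ω = (1/2.0) × 0.6 × 430 × (0.707 × 14) = 1277 N/mm.
1536 > 1277 → NOT adequate.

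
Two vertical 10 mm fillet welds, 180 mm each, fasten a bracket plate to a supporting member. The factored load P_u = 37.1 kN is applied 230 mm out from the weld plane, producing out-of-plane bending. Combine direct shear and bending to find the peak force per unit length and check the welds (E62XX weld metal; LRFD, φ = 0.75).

f_max ≈ 797 N/mm; adequate

E62XX → F_EXX = 620 MPa.
L_w = 2 × 180 = 360 mm; section modulus (unit throat) S = 2 × L²/6 = 10800 mm².
Direct shear f_v = P/L_w = 37.1×10³/360 = 103.1 N/mm.
Moment M = P × e = 37.1×10³ × 230 = 8533000 N·mm; bending f_b = M/S = 790.1 N/mm.
f_max = √(f_v² + f_b²) = √(103.1² + 790.1²) = 796.8 N/mm.
φr_n = 0.75 × 0.6 × 620 × (0.707 × 10) = 1973 N/mm → adequate.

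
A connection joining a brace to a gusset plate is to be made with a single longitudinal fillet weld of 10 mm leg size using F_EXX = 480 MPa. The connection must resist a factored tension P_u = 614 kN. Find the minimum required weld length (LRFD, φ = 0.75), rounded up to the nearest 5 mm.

Throat t_e = 0.707 × 10 = 7.07 mm.
φr_n = 0.75 × 0.6 × 480 × 7.07 × 10⁻³ = 1.527 kN/mm.
L_req = P_u / φr_n = 614 / 1.527 = 402.1 mm total.
Round up → use L = 405 mm.

L = 405 mm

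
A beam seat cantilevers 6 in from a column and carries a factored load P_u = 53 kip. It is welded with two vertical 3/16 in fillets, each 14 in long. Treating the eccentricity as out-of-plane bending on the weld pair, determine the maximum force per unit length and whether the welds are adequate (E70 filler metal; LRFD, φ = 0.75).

f_max ≈ 5.22 kip/in; NOT adequate

E70XX → F_EXX = 70 ksi.
L_w = 2 × 14 = 28 in; section modulus (unit throat) S = 2 × L²/6 = 65.33 in².
Direct shear f_v = P/L_w = 53/28 = 1.893 kip/in.
Moment M = P × e = 53 × 6 = 318 kip·in; bending f_b = M/S = 4.867 kip/in.
f_max = √(f_v² + f_b²) = √(1.893² + 4.867²) = 5.222 kip/in.
φr_n = 0.75 × 0.6 × 70 × (0.707 × 0.1875) = 4.176 kip/in → NOT adequate.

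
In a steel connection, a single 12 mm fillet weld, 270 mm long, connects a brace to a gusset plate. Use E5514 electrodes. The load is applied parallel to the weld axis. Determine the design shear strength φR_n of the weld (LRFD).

φR_n ≈ 567 kN

E55XX → F_EXX = 550 MPa.
Effective throat t_e = 0.707 × 12 = 8.484 mm.
Total length L = 270 mm; A_we = 8.484 × 270 = 2291 mm².
F_nw = 0.6 F_EXX = 0.6 × 550 = 330 MPa.
φR_n = 0.75 × 330 × 2291 × 10⁻³ = 566.9 kN.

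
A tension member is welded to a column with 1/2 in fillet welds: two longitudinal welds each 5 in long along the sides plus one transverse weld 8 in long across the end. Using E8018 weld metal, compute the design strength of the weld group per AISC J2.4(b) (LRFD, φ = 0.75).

E80XX → F_EXX = 80 ksi.
t_e = 0.707 × 0.5 = 0.3535 in.
R_nwl = 0.6 × 80 × 0.3535 × 10 = 169.7 kips (longitudinal, 2 welds).
R_nwt = 0.6 × 80 × 0.3535 × 8 = 135.7 kips (transverse, base value).
(i) R_nwl + R_nwt = 305.4 kips; (ii) 0.85 R_nwl + 1.5 R_nwt = 347.8 kips.
R_n = max = 347.8 kips [governs: (ii)]; φR_n = 260.9 kips.

φR_n ≈ 261 kips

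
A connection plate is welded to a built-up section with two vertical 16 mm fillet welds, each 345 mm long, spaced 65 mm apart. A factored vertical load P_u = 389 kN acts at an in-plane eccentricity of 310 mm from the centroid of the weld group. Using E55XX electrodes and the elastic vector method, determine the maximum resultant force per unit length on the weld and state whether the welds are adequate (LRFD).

f_max ≈ 2950 N/mm; NOT adequate

E55XX → F_EXX = 550 MPa.
Total weld length L_w = 690 mm. Treat welds as unit-width lines.
Polar moment about centroid: J = 2[d³/12 + d(b/2)²] = 2[345³/12 + 345×32.5²] = 7573000 mm³.
Direct shear f_v = P/L_w = 389×10³ / 690 = 563.8 N/mm (vertical).
Torsion M = P·e = 389×10³ × 310 = 120590000 N·mm.
Critical point at (x, y) = (32.5, 172.5) from centroid. f_tx = M·y/J = 2747 N/mm; f_ty = M·x/J = 517.5 N/mm.
Resultant f_max = √[f_tx² + (f_v + f_ty)²] = √[2747² + (563.8 + 517.5)²] = 2952 N/mm.
Capacity per unit length: φr_n = 0.75 × 0.6 × 550 × (0.707 × 16) = 2800 N/mm.
2952 > 2800 → NOT adequate.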